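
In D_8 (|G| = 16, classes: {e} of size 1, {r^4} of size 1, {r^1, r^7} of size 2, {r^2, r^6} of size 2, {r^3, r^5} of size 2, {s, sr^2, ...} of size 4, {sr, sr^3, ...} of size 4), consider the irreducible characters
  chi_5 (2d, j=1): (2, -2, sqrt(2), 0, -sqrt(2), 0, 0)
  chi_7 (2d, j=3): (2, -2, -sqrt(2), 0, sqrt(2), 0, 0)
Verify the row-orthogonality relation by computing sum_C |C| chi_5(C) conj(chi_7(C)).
Sum = 0; so <chi_5, chi_7> = 0 (distinct irreducibles are orthogonal).

Proof sketch: Compute term by term over conjugacy classes (|C| * chi_5(C) * conj(chi_7(C))):
  1*(2)*conj(2) + 1*(-2)*conj(-2) + 2*(sqrt(2))*conj(-sqrt(2)) + 2*(0)*conj(0) + 2*(-sqrt(2))*conj(sqrt(2)) + 4*(0)*conj(0) + 4*(0)*conj(0)
  = (4) + (4) + (-4) + (0) + (-4) + (0) + (0)
  = 0.
Dividing by |G| = 16 gives 0/16 = 0, matching the row-orthogonality relation <chi_5, chi_7> = [chi_5 = chi_7].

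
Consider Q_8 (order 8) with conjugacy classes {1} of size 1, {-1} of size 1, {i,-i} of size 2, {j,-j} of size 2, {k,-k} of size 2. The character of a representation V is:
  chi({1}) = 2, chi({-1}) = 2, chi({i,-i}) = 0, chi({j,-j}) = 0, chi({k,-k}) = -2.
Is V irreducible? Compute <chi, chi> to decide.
Not irreducible (reducible): <chi, chi> = 2 > 1.

Reasoning: <chi, chi> = (1/|G|) sum_C |C| * |chi(C)|^2 = (1/8)[1*|2|^2 + 1*|2|^2 + 2*|0|^2 + 2*|0|^2 + 2*|-2|^2]
  = (1/8)[(4) + (4) + (0) + (0) + (8)] = 16/8 = 2.
A character is irreducible iff <chi, chi> = 1, so this representation is reducible.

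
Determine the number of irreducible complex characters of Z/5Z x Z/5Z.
25

The number of irreducible complex representations of a finite group equals its number of conjugacy classes. Z/5Z x Z/5Z is abelian of order 25, so every element is its own conjugacy class: 25 classes, so Z/5Z x Z/5Z (order 25) has exactly 25 irreducible complex representations.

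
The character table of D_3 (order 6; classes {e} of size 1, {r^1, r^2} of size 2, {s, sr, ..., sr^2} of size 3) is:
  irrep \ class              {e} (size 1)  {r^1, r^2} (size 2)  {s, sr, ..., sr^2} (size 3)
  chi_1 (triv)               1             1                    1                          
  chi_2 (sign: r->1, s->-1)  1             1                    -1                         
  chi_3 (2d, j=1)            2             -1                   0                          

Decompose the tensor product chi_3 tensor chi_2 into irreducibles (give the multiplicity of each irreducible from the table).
chi_3 tensor chi_2 = chi_3 (all other irreducibles have multiplicity 0).

Why: The character of a tensor product is the pointwise product (chi_3 * chi_2)(C) = chi_3(C) * chi_2(C):
  {e}: (2)*(1), {r^1, r^2}: (-1)*(1), {s, sr, ..., sr^2}: (0)*(-1)
so (chi_3 * chi_2) takes values
  {e} -> 2, {r^1, r^2} -> -1, {s, sr, ..., sr^2} -> 0.
Now take the inner product of this character with each irreducible chi from the table, <chi_3*chi_2, chi> = (1/6) sum_C |C| (chi_3*chi_2)(C) conj(chi(C)):
  <chi_3*chi_2, chi_1> = (1/6)[1*(2)*conj(1) + 2*(-1)*conj(1) + 3*(0)*conj(1)]
      = (1/6)[(2) + (-2) + (0)] = 0/6 = 0
  <chi_3*chi_2, chi_2> = (1/6)[1*(2)*conj(1) + 2*(-1)*conj(1) + 3*(0)*conj(-1)]
      = (1/6)[(2) + (-2) + (0)] = 0/6 = 0
  <chi_3*chi_2, chi_3> = (1/6)[1*(2)*conj(2) + 2*(-1)*conj(-1) + 3*(0)*conj(0)]
      = (1/6)[(4) + (2) + (0)] = 6/6 = 1
Hence the multiplicities are chi_3: 1. Dimension check: dim(chi_3)*dim(chi_2) = 2*1 = 2 and sum (mult * dim) = 1*2 = 2.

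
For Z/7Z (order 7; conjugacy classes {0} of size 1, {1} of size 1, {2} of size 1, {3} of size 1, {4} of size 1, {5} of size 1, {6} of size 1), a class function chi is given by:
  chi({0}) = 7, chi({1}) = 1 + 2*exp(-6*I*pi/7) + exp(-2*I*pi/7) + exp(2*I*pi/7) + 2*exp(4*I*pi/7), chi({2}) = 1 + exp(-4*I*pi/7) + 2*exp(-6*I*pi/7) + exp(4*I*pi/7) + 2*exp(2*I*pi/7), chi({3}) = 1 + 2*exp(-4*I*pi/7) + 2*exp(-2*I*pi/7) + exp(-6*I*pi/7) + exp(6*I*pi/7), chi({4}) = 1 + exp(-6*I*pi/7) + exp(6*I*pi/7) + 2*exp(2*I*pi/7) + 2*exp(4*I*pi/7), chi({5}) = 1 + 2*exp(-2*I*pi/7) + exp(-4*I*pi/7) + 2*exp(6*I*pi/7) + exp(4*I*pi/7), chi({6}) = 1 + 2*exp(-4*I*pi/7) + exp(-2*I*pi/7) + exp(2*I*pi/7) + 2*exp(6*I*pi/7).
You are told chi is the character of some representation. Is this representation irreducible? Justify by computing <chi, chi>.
Not irreducible (reducible): <chi, chi> = 11 > 1.

Details: <chi, chi> = (1/|G|) sum_C |C| * |chi(C)|^2 = (1/7)[1*|7|^2 + 1*|1 + 2*exp(-6*I*pi/7) + exp(-2*I*pi/7) + exp(2*I*pi/7) + 2*exp(4*I*pi/7)|^2 + 1*|1 + exp(-4*I*pi/7) + 2*exp(-6*I*pi/7) + exp(4*I*pi/7) + 2*exp(2*I*pi/7)|^2 + 1*|1 + 2*exp(-4*I*pi/7) + 2*exp(-2*I*pi/7) + exp(-6*I*pi/7) + exp(6*I*pi/7)|^2 + 1*|1 + exp(-6*I*pi/7) + exp(6*I*pi/7) + 2*exp(2*I*pi/7) + 2*exp(4*I*pi/7)|^2 + 1*|1 + 2*exp(-2*I*pi/7) + exp(-4*I*pi/7) + 2*exp(6*I*pi/7) + exp(4*I*pi/7)|^2 + 1*|1 + 2*exp(-4*I*pi/7) + exp(-2*I*pi/7) + exp(2*I*pi/7) + 2*exp(6*I*pi/7)|^2]
  = (1/7)[(49) + (11 + 9*exp(-4*I*pi/7) + 4*exp(-2*I*pi/7) + 6*exp(-6*I*pi/7) + 6*exp(6*I*pi/7) + 4*exp(2*I*pi/7) + 9*exp(4*I*pi/7)) + (11 + 6*exp(-2*I*pi/7) + 9*exp(-6*I*pi/7) + 4*exp(-4*I*pi/7) + 4*exp(4*I*pi/7) + 9*exp(6*I*pi/7) + 6*exp(2*I*pi/7)) + (11 + 9*exp(-2*I*pi/7) + 6*exp(-4*I*pi/7) + 4*exp(-6*I*pi/7) + 4*exp(6*I*pi/7) + 6*exp(4*I*pi/7) + 9*exp(2*I*pi/7)) + (11 + 9*exp(-2*I*pi/7) + 6*exp(-4*I*pi/7) + 4*exp(-6*I*pi/7) + 4*exp(6*I*pi/7) + 6*exp(4*I*pi/7) + 9*exp(2*I*pi/7)) + (11 + 6*exp(-2*I*pi/7) + 9*exp(-6*I*pi/7) + 4*exp(-4*I*pi/7) + 4*exp(4*I*pi/7) + 9*exp(6*I*pi/7) + 6*exp(2*I*pi/7)) + (11 + 9*exp(-4*I*pi/7) + 4*exp(-2*I*pi/7) + 6*exp(-6*I*pi/7) + 6*exp(6*I*pi/7) + 4*exp(2*I*pi/7) + 9*exp(4*I*pi/7))] = 77/7 = 11.
(Exp terms are combined using exp(i*s)*conj(exp(i*t)) = exp(i*(s-t)), and sums of them are collapsed using the identity that for every m > 1 the m distinct m-th roots of unity sum to 0, e.g. 1 + exp(2*I*pi/3) + exp(-2*I*pi/3) = 0.)
A character is irreducible iff <chi, chi> = 1, so this representation is reducible.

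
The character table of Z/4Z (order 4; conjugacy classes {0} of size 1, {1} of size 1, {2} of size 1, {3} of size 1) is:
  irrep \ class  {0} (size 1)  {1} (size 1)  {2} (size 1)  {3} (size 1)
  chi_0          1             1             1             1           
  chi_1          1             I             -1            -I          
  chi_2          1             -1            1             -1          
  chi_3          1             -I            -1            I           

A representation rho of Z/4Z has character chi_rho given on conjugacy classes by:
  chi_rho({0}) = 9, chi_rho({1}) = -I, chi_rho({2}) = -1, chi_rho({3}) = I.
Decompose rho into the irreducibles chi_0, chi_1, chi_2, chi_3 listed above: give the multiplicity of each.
Multiplicities: chi_0: 2, chi_1: 2, chi_2: 2, chi_3: 3.

Use <chi_rho, chi> = (1/|G|) sum_C |C| * chi_rho(C) * conj(chi(C)) with |G| = 4 for each irreducible chi in the table:
  <chi_rho, chi_0> = (1/4)[1*(9)*conj(1) + 1*(-I)*conj(1) + 1*(-1)*conj(1) + 1*(I)*conj(1)]
      = (1/4)[(9) + (-I) + (-1) + (I)] = 8/4 = 2
  <chi_rho, chi_1> = (1/4)[1*(9)*conj(1) + 1*(-I)*conj(I) + 1*(-1)*conj(-1) + 1*(I)*conj(-I)]
      = (1/4)[(9) + (-1) + (1) + (-1)] = 8/4 = 2
  <chi_rho, chi_2> = (1/4)[1*(9)*conj(1) + 1*(-I)*conj(-1) + 1*(-1)*conj(1) + 1*(I)*conj(-1)]
      = (1/4)[(9) + (I) + (-1) + (-I)] = 8/4 = 2
  <chi_rho, chi_3> = (1/4)[1*(9)*conj(1) + 1*(-I)*conj(-I) + 1*(-1)*conj(-1) + 1*(I)*conj(I)]
      = (1/4)[(9) + (1) + (1) + (1)] = 12/4 = 3
(Exp terms are combined using exp(i*s)*conj(exp(i*t)) = exp(i*(s-t)), and sums of them are collapsed using the identity that for every m > 1 the m distinct m-th roots of unity sum to 0, e.g. 1 + exp(2*I*pi/3) + exp(-2*I*pi/3) = 0.)
Dimension check: dim(rho) = sum (mult * dim) = 2*1 + 2*1 + 2*1 + 3*1 = 9 = chi_rho(e) = 9.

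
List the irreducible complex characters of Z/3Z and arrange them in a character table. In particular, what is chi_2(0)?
Character table of Z/3Z (irreps indexed chi_0,...,chi_2 with chi_k(m) = zeta_3^(k*m), zeta_3 = exp(2*pi*i/3)):
  irrep \ class  {0} (size 1)  {1} (size 1)    {2} (size 1)  
  chi_0          1             1               1             
  chi_1          1             exp(2*I*pi/3)   exp(-2*I*pi/3)
  chi_2          1             exp(-2*I*pi/3)  exp(2*I*pi/3) 

Spot check: chi_2(0) = zeta_3^(2*0) = zeta_3^0 = 1.

Working: Z/3Z is abelian, so all 3 irreducible complex representations are 1-dimensional. They are given by chi_k(m) = zeta_3^(k*m) for k = 0,...,2. Row orthogonality: sum_m chi_k(m) conj(chi_l(m)) = 3 * [k = l].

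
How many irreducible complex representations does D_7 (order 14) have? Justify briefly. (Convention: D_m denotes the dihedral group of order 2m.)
5

Proof sketch: The number of irreducible complex representations of a finite group equals its number of conjugacy classes. D_7 has 5 conjugacy classes ((n+3)/2 for n odd), so D_7 (order 14) has exactly 5 irreducible complex representations.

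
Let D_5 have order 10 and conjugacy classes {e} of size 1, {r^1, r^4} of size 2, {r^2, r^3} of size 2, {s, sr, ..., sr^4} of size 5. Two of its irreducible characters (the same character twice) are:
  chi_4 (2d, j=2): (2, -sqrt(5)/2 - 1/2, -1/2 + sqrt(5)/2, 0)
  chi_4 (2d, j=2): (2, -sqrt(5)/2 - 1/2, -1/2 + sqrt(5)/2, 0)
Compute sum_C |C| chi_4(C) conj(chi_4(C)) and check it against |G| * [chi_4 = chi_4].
Sum = 10 = |G| = 10; so <chi_4, chi_4> = 1 (norm-1 confirms irreducibility).

Details: Compute term by term over conjugacy classes (|C| * chi_4(C) * conj(chi_4(C))):
  1*(2)*conj(2) + 2*(-sqrt(5)/2 - 1/2)*conj(-sqrt(5)/2 - 1/2) + 2*(-1/2 + sqrt(5)/2)*conj(-1/2 + sqrt(5)/2) + 5*(0)*conj(0)
  = (4) + (sqrt(5) + 3) + (3 - sqrt(5)) + (0)
  = 10.
Dividing by |G| = 10 gives 10/10 = 1, matching the row-orthogonality relation <chi_4, chi_4> = [chi_4 = chi_4].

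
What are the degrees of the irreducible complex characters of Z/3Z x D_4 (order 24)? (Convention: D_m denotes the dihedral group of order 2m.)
Dimensions: 1, 1, 1, 1, 1, 1, 1, 1, 1, 1, 1, 1, 2, 2, 2

Details: There are 15 irreducibles (= number of conjugacy classes). Their dimensions d_i satisfy sum d_i^2 = |G| = 24: 1 + 1 + 1 + 1 + 1 + 1 + 1 + 1 + 1 + 1 + 1 + 1 + 4 + 4 + 4 = 24. (For the product with Z/3Z: each of the 3 1-dim characters of Z/3Z tensors with each irrep of D_4, giving 3 copies of each D_4-dimension.)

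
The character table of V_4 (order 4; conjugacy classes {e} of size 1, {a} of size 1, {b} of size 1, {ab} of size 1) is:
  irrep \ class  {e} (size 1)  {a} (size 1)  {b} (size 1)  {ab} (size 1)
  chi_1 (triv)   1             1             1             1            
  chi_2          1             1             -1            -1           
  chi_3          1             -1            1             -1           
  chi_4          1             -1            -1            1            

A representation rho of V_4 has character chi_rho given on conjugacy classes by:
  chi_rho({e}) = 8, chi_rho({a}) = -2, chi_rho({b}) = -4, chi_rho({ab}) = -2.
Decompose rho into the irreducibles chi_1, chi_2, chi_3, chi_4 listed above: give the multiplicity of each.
Multiplicities: chi_1: 0, chi_2: 3, chi_3: 2, chi_4: 3.

Proof sketch: Use <chi_rho, chi> = (1/|G|) sum_C |C| * chi_rho(C) * conj(chi(C)) with |G| = 4 for each irreducible chi in the table:
  <chi_rho, chi_1> = (1/4)[1*(8)*conj(1) + 1*(-2)*conj(1) + 1*(-4)*conj(1) + 1*(-2)*conj(1)]
      = (1/4)[(8) + (-2) + (-4) + (-2)] = 0/4 = 0
  <chi_rho, chi_2> = (1/4)[1*(8)*conj(1) + 1*(-2)*conj(1) + 1*(-4)*conj(-1) + 1*(-2)*conj(-1)]
      = (1/4)[(8) + (-2) + (4) + (2)] = 12/4 = 3
  <chi_rho, chi_3> = (1/4)[1*(8)*conj(1) + 1*(-2)*conj(-1) + 1*(-4)*conj(1) + 1*(-2)*conj(-1)]
      = (1/4)[(8) + (2) + (-4) + (2)] = 8/4 = 2
  <chi_rho, chi_4> = (1/4)[1*(8)*conj(1) + 1*(-2)*conj(-1) + 1*(-4)*conj(-1) + 1*(-2)*conj(1)]
      = (1/4)[(8) + (2) + (4) + (-2)] = 12/4 = 3
Dimension check: dim(rho) = sum (mult * dim) = 0*1 + 3*1 + 2*1 + 3*1 = 8 = chi_rho(e) = 8.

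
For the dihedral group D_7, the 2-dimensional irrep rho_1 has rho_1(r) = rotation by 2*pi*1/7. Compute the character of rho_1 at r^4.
chi_{rho_1}(r^4) = 2*cos(2*pi*1*4/7) = -2*cos(pi/7)

Solution. rho_1(r^4) is rotation by angle 2*pi*1*4/7, whose trace is 2*cos(2*pi*1*4/7) = -2*cos(pi/7).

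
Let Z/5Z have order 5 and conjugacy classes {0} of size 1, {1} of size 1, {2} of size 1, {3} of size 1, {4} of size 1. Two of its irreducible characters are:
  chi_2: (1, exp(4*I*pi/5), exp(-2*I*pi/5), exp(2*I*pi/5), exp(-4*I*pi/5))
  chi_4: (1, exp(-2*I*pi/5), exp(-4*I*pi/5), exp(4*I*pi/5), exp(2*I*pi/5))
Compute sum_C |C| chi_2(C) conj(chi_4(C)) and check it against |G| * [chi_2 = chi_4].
Sum = 0; so <chi_2, chi_4> = 0 (distinct irreducibles are orthogonal).

Details: Compute term by term over conjugacy classes (|C| * chi_2(C) * conj(chi_4(C))):
  1*(1)*conj(1) + 1*(exp(4*I*pi/5))*conj(exp(-2*I*pi/5)) + 1*(exp(-2*I*pi/5))*conj(exp(-4*I*pi/5)) + 1*(exp(2*I*pi/5))*conj(exp(4*I*pi/5)) + 1*(exp(-4*I*pi/5))*conj(exp(2*I*pi/5))
  = (1) + (exp(-4*I*pi/5)) + (exp(2*I*pi/5)) + (exp(-2*I*pi/5)) + (exp(4*I*pi/5))
  = 0.
(Exp terms are combined using exp(i*s)*conj(exp(i*t)) = exp(i*(s-t)), and sums of them are collapsed using the identity that for every m > 1 the m distinct m-th roots of unity sum to 0, e.g. 1 + exp(2*I*pi/3) + exp(-2*I*pi/3) = 0.)
Dividing by |G| = 5 gives 0/5 = 0, matching the row-orthogonality relation <chi_2, chi_4> = [chi_2 = chi_4].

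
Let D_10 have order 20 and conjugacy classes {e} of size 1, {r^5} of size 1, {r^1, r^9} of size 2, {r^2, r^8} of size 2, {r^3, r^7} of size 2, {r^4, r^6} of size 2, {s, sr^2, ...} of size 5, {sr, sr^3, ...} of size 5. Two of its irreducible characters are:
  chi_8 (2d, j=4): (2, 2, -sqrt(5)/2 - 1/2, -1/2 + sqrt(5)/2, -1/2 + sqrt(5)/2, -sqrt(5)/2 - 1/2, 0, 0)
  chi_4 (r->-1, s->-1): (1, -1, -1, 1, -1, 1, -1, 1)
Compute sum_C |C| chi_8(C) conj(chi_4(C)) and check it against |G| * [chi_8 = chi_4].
Sum = 0; so <chi_8, chi_4> = 0 (distinct irreducibles are orthogonal).

Justification: Compute term by term over conjugacy classes (|C| * chi_8(C) * conj(chi_4(C))):
  1*(2)*conj(1) + 1*(2)*conj(-1) + 2*(-sqrt(5)/2 - 1/2)*conj(-1) + 2*(-1/2 + sqrt(5)/2)*conj(1) + 2*(-1/2 + sqrt(5)/2)*conj(-1) + 2*(-sqrt(5)/2 - 1/2)*conj(1) + 5*(0)*conj(-1) + 5*(0)*conj(1)
  = (2) + (-2) + (1 + sqrt(5)) + (-1 + sqrt(5)) + (1 - sqrt(5)) + (-sqrt(5) - 1) + (0) + (0)
  = 0.
Dividing by |G| = 20 gives 0/20 = 0, matching the row-orthogonality relation <chi_8, chi_4> = [chi_8 = chi_4].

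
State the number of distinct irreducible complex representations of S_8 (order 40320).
22

Reasoning: The number of irreducible complex representations of a finite group equals its number of conjugacy classes. Conjugacy classes in S_8 correspond to cycle types, i.e. partitions of 8; there are p(8) = 22 of them, so S_8 (order 40320) has exactly 22 irreducible complex representations.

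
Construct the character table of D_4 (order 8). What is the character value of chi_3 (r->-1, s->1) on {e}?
Conjugacy classes: {e} of size 1, {r^2} of size 1, {r^1, r^3} of size 2, {s, sr^2, ...} of size 2, {sr, sr^3, ...} of size 2.
Character table:
  irrep \ class              {e} (size 1)  {r^2} (size 1)  {r^1, r^3} (size 2)  {s, sr^2, ...} (size 2)  {sr, sr^3, ...} (size 2)
  chi_1 (triv)               1             1               1                    1                        1                       
  chi_2 (sign: r->1, s->-1)  1             1               1                    -1                       -1                      
  chi_3 (r->-1, s->1)        1             1               -1                   1                        -1                      
  chi_4 (r->-1, s->-1)       1             1               -1                   -1                       1                       
  chi_5 (2d, j=1)            2             -2              0                    0                        0                       

Spot check: chi_3 (r->-1, s->1) on {e} = 1.

Derivation: D_4 has order 2*4 = 8 with 5 conjugacy classes, hence 5 irreducibles. Sum of squared dims 1 + 1 + 1 + 1 + 4 = 8 = |G|. Linear characters come from the abelianisation; the 2-dimensional irreps have character r^k -> 2*cos(2*pi*j*k/4), reflections -> 0.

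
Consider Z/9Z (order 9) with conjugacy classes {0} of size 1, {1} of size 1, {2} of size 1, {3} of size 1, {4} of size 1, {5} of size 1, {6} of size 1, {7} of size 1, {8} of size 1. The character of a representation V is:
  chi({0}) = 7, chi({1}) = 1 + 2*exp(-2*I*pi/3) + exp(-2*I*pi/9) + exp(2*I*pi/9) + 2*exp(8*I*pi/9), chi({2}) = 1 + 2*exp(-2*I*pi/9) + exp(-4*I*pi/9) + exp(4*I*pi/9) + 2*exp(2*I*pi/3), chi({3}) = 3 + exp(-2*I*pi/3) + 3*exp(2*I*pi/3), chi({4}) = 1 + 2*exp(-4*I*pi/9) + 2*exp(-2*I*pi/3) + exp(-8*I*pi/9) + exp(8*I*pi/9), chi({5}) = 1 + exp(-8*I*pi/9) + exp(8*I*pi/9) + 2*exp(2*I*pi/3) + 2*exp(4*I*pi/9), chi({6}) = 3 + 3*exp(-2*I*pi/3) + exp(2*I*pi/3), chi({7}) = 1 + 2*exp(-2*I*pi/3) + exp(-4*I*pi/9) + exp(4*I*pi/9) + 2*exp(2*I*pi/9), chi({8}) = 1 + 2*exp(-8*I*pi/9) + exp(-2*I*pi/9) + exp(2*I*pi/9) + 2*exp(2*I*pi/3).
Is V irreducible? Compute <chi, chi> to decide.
Not irreducible (reducible): <chi, chi> = 11 > 1.

Explanation: <chi, chi> = (1/|G|) sum_C |C| * |chi(C)|^2 = (1/9)[1*|7|^2 + 1*|1 + 2*exp(-2*I*pi/3) + exp(-2*I*pi/9) + exp(2*I*pi/9) + 2*exp(8*I*pi/9)|^2 + 1*|1 + 2*exp(-2*I*pi/9) + exp(-4*I*pi/9) + exp(4*I*pi/9) + 2*exp(2*I*pi/3)|^2 + 1*|3 + exp(-2*I*pi/3) + 3*exp(2*I*pi/3)|^2 + 1*|1 + 2*exp(-4*I*pi/9) + 2*exp(-2*I*pi/3) + exp(-8*I*pi/9) + exp(8*I*pi/9)|^2 + 1*|1 + exp(-8*I*pi/9) + exp(8*I*pi/9) + 2*exp(2*I*pi/3) + 2*exp(4*I*pi/9)|^2 + 1*|3 + 3*exp(-2*I*pi/3) + exp(2*I*pi/3)|^2 + 1*|1 + 2*exp(-2*I*pi/3) + exp(-4*I*pi/9) + exp(4*I*pi/9) + 2*exp(2*I*pi/9)|^2 + 1*|1 + 2*exp(-8*I*pi/9) + exp(-2*I*pi/9) + exp(2*I*pi/9) + 2*exp(2*I*pi/3)|^2]
  = (1/9)[(49) + (11 + 7*exp(-4*I*pi/9) + 4*exp(-2*I*pi/3) + 6*exp(-8*I*pi/9) + 2*exp(-2*I*pi/9) + 2*exp(2*I*pi/9) + 6*exp(8*I*pi/9) + 4*exp(2*I*pi/3) + 7*exp(4*I*pi/9)) + (11 + 6*exp(-2*I*pi/9) + 4*exp(-2*I*pi/3) + 7*exp(-8*I*pi/9) + 2*exp(-4*I*pi/9) + 2*exp(4*I*pi/9) + 7*exp(8*I*pi/9) + 4*exp(2*I*pi/3) + 6*exp(2*I*pi/9)) + (4) + (11 + 6*exp(-4*I*pi/9) + 7*exp(-2*I*pi/9) + 4*exp(-2*I*pi/3) + 2*exp(-8*I*pi/9) + 2*exp(8*I*pi/9) + 4*exp(2*I*pi/3) + 7*exp(2*I*pi/9) + 6*exp(4*I*pi/9)) + (11 + 6*exp(-4*I*pi/9) + 7*exp(-2*I*pi/9) + 4*exp(-2*I*pi/3) + 2*exp(-8*I*pi/9) + 2*exp(8*I*pi/9) + 4*exp(2*I*pi/3) + 7*exp(2*I*pi/9) + 6*exp(4*I*pi/9)) + (4) + (11 + 6*exp(-2*I*pi/9) + 4*exp(-2*I*pi/3) + 7*exp(-8*I*pi/9) + 2*exp(-4*I*pi/9) + 2*exp(4*I*pi/9) + 7*exp(8*I*pi/9) + 4*exp(2*I*pi/3) + 6*exp(2*I*pi/9)) + (11 + 7*exp(-4*I*pi/9) + 4*exp(-2*I*pi/3) + 6*exp(-8*I*pi/9) + 2*exp(-2*I*pi/9) + 2*exp(2*I*pi/9) + 6*exp(8*I*pi/9) + 4*exp(2*I*pi/3) + 7*exp(4*I*pi/9))] = 99/9 = 11.
(Exp terms are combined using exp(i*s)*conj(exp(i*t)) = exp(i*(s-t)), and sums of them are collapsed using the identity that for every m > 1 the m distinct m-th roots of unity sum to 0, e.g. 1 + exp(2*I*pi/3) + exp(-2*I*pi/3) = 0.)
A character is irreducible iff <chi, chi> = 1, so this representation is reducible.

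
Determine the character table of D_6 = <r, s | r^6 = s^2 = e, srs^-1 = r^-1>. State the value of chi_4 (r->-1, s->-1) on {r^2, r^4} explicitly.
Conjugacy classes: {e} of size 1, {r^3} of size 1, {r^1, r^5} of size 2, {r^2, r^4} of size 2, {s, sr^2, ...} of size 3, {sr, sr^3, ...} of size 3.
Character table:
  irrep \ class              {e} (size 1)  {r^3} (size 1)  {r^1, r^5} (size 2)  {r^2, r^4} (size 2)  {s, sr^2, ...} (size 3)  {sr, sr^3, ...} (size 3)
  chi_1 (triv)               1             1               1                    1                    1                        1                       
  chi_2 (sign: r->1, s->-1)  1             1               1                    1                    -1                       -1                      
  chi_3 (r->-1, s->1)        1             -1              -1                   1                    1                        -1                      
  chi_4 (r->-1, s->-1)       1             -1              -1                   1                    -1                       1                       
  chi_5 (2d, j=1)            2             -2              1                    -1                   0                        0                       
  chi_6 (2d, j=2)            2             2               -1                   -1                   0                        0                       

Spot check: chi_4 (r->-1, s->-1) on {r^2, r^4} = 1.

Reasoning: D_6 has order 2*6 = 12 with 6 conjugacy classes, hence 6 irreducibles. Sum of squared dims 1 + 1 + 1 + 1 + 4 + 4 = 12 = |G|. Linear characters come from the abelianisation; the 2-dimensional irreps have character r^k -> 2*cos(2*pi*j*k/6), reflections -> 0.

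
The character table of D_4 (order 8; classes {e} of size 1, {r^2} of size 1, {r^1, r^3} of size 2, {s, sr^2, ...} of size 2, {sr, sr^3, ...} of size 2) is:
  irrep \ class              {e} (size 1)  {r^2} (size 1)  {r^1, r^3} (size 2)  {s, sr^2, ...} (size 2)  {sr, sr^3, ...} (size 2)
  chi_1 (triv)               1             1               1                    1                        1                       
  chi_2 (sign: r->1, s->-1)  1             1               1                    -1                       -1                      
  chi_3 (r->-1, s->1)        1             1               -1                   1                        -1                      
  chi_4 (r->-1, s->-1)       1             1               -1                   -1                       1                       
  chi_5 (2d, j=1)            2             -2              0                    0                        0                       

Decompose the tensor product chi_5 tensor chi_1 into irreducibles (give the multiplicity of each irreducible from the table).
chi_5 tensor chi_1 = chi_5 (all other irreducibles have multiplicity 0).

Argument: The character of a tensor product is the pointwise product (chi_5 * chi_1)(C) = chi_5(C) * chi_1(C):
  {e}: (2)*(1), {r^2}: (-2)*(1), {r^1, r^3}: (0)*(1), {s, sr^2, ...}: (0)*(1), {sr, sr^3, ...}: (0)*(1)
so (chi_5 * chi_1) takes values
  {e} -> 2, {r^2} -> -2, {r^1, r^3} -> 0, {s, sr^2, ...} -> 0, {sr, sr^3, ...} -> 0.
Now take the inner product of this character with each irreducible chi from the table, <chi_5*chi_1, chi> = (1/8) sum_C |C| (chi_5*chi_1)(C) conj(chi(C)):
  <chi_5*chi_1, chi_1> = (1/8)[1*(2)*conj(1) + 1*(-2)*conj(1) + 2*(0)*conj(1) + 2*(0)*conj(1) + 2*(0)*conj(1)]
      = (1/8)[(2) + (-2) + (0) + (0) + (0)] = 0/8 = 0
  <chi_5*chi_1, chi_2> = (1/8)[1*(2)*conj(1) + 1*(-2)*conj(1) + 2*(0)*conj(1) + 2*(0)*conj(-1) + 2*(0)*conj(-1)]
      = (1/8)[(2) + (-2) + (0) + (0) + (0)] = 0/8 = 0
  <chi_5*chi_1, chi_3> = (1/8)[1*(2)*conj(1) + 1*(-2)*conj(1) + 2*(0)*conj(-1) + 2*(0)*conj(1) + 2*(0)*conj(-1)]
      = (1/8)[(2) + (-2) + (0) + (0) + (0)] = 0/8 = 0
  <chi_5*chi_1, chi_4> = (1/8)[1*(2)*conj(1) + 1*(-2)*conj(1) + 2*(0)*conj(-1) + 2*(0)*conj(-1) + 2*(0)*conj(1)]
      = (1/8)[(2) + (-2) + (0) + (0) + (0)] = 0/8 = 0
  <chi_5*chi_1, chi_5> = (1/8)[1*(2)*conj(2) + 1*(-2)*conj(-2) + 2*(0)*conj(0) + 2*(0)*conj(0) + 2*(0)*conj(0)]
      = (1/8)[(4) + (4) + (0) + (0) + (0)] = 8/8 = 1
Hence the multiplicities are chi_5: 1. Dimension check: dim(chi_5)*dim(chi_1) = 2*1 = 2 and sum (mult * dim) = 1*2 = 2.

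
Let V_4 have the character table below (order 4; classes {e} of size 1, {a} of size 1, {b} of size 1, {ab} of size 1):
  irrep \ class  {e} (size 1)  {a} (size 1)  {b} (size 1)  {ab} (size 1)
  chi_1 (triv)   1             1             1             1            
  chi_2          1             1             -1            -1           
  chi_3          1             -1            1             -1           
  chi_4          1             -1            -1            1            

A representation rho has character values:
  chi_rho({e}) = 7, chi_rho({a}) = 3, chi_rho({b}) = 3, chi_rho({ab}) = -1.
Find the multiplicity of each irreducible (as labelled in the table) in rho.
Multiplicities: chi_1: 3, chi_2: 2, chi_3: 2, chi_4: 0.

Working: Use <chi_rho, chi> = (1/|G|) sum_C |C| * chi_rho(C) * conj(chi(C)) with |G| = 4 for each irreducible chi in the table:
  <chi_rho, chi_1> = (1/4)[1*(7)*conj(1) + 1*(3)*conj(1) + 1*(3)*conj(1) + 1*(-1)*conj(1)]
      = (1/4)[(7) + (3) + (3) + (-1)] = 12/4 = 3
  <chi_rho, chi_2> = (1/4)[1*(7)*conj(1) + 1*(3)*conj(1) + 1*(3)*conj(-1) + 1*(-1)*conj(-1)]
      = (1/4)[(7) + (3) + (-3) + (1)] = 8/4 = 2
  <chi_rho, chi_3> = (1/4)[1*(7)*conj(1) + 1*(3)*conj(-1) + 1*(3)*conj(1) + 1*(-1)*conj(-1)]
      = (1/4)[(7) + (-3) + (3) + (1)] = 8/4 = 2
  <chi_rho, chi_4> = (1/4)[1*(7)*conj(1) + 1*(3)*conj(-1) + 1*(3)*conj(-1) + 1*(-1)*conj(1)]
      = (1/4)[(7) + (-3) + (-3) + (-1)] = 0/4 = 0
Dimension check: dim(rho) = sum (mult * dim) = 3*1 + 2*1 + 2*1 + 0*1 = 7 = chi_rho(e) = 7.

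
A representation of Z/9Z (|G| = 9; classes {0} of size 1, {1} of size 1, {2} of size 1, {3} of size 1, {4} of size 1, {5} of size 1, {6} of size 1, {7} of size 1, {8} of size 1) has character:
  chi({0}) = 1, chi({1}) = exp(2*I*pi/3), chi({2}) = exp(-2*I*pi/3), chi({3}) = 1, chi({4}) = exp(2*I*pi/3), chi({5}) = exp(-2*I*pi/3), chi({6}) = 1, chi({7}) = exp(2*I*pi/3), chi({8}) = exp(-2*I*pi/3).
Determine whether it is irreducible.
Irreducible: <chi, chi> = 1.

Proof sketch: <chi, chi> = (1/|G|) sum_C |C| * |chi(C)|^2 = (1/9)[1*|1|^2 + 1*|exp(2*I*pi/3)|^2 + 1*|exp(-2*I*pi/3)|^2 + 1*|1|^2 + 1*|exp(2*I*pi/3)|^2 + 1*|exp(-2*I*pi/3)|^2 + 1*|1|^2 + 1*|exp(2*I*pi/3)|^2 + 1*|exp(-2*I*pi/3)|^2]
  = (1/9)[(1) + (1) + (1) + (1) + (1) + (1) + (1) + (1) + (1)] = 9/9 = 1.
(Exp terms are combined using exp(i*s)*conj(exp(i*t)) = exp(i*(s-t)), and sums of them are collapsed using the identity that for every m > 1 the m distinct m-th roots of unity sum to 0, e.g. 1 + exp(2*I*pi/3) + exp(-2*I*pi/3) = 0.)
A character is irreducible iff <chi, chi> = 1, so this representation is irreducible.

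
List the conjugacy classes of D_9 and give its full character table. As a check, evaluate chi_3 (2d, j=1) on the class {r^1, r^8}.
Conjugacy classes: {e} of size 1, {r^1, r^8} of size 2, {r^2, r^7} of size 2, {r^3, r^6} of size 2, {r^4, r^5} of size 2, {s, sr, ..., sr^8} of size 9.
Character table:
  irrep \ class              {e} (size 1)  {r^1, r^8} (size 2)  {r^2, r^7} (size 2)  {r^3, r^6} (size 2)  {r^4, r^5} (size 2)  {s, sr, ..., sr^8} (size 9)
  chi_1 (triv)               1             1                    1                    1                    1                    1                          
  chi_2 (sign: r->1, s->-1)  1             1                    1                    1                    1                    -1                         
  chi_3 (2d, j=1)            2             2*cos(2*pi/9)        2*cos(4*pi/9)        -1                   -2*cos(pi/9)         0                          
  chi_4 (2d, j=2)            2             2*cos(4*pi/9)        -2*cos(pi/9)         -1                   2*cos(2*pi/9)        0                          
  chi_5 (2d, j=3)            2             -1                   -1                   2                    -1                   0                          
  chi_6 (2d, j=4)            2             -2*cos(pi/9)         2*cos(2*pi/9)        -1                   2*cos(4*pi/9)        0                          

Spot check: chi_3 (2d, j=1) on {r^1, r^8} = 2*cos(2*pi/9).

Derivation: D_9 has order 2*9 = 18 with 6 conjugacy classes, hence 6 irreducibles. Sum of squared dims 1 + 1 + 4 + 4 + 4 + 4 = 18 = |G|. Linear characters come from the abelianisation; the 2-dimensional irreps have character r^k -> 2*cos(2*pi*j*k/9), reflections -> 0.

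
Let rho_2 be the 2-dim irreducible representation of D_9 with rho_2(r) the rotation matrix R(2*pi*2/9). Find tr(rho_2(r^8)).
chi_{rho_2}(r^8) = 2*cos(2*pi*2*8/9) = 2*cos(4*pi/9)

Why: rho_2(r^8) is rotation by angle 2*pi*2*8/9, whose trace is 2*cos(2*pi*2*8/9) = 2*cos(4*pi/9).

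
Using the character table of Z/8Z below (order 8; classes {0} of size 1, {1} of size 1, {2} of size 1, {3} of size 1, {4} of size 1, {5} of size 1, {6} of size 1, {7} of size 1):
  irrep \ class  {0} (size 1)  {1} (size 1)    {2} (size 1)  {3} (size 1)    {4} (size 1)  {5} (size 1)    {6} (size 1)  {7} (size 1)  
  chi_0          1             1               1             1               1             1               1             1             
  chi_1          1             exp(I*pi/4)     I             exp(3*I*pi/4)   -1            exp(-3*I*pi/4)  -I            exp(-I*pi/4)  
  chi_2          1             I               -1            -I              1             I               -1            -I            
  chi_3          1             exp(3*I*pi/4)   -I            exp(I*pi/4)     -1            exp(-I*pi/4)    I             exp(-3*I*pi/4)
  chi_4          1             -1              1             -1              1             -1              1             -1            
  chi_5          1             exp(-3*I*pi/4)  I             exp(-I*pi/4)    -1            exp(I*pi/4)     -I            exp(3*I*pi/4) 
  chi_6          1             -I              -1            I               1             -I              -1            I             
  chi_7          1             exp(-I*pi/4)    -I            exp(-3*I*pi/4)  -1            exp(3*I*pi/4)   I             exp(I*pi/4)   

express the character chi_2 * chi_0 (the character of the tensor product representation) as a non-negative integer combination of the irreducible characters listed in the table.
chi_2 tensor chi_0 = chi_2 (all other irreducibles have multiplicity 0).

Details: The character of a tensor product is the pointwise product (chi_2 * chi_0)(C) = chi_2(C) * chi_0(C):
  {0}: (1)*(1), {1}: (I)*(1), {2}: (-1)*(1), {3}: (-I)*(1), {4}: (1)*(1), {5}: (I)*(1), {6}: (-1)*(1), {7}: (-I)*(1)
so (chi_2 * chi_0) takes values
  {0} -> 1, {1} -> I, {2} -> -1, {3} -> -I, {4} -> 1, {5} -> I, {6} -> -1, {7} -> -I.
Now take the inner product of this character with each irreducible chi from the table, <chi_2*chi_0, chi> = (1/8) sum_C |C| (chi_2*chi_0)(C) conj(chi(C)):
  <chi_2*chi_0, chi_0> = (1/8)[1*(1)*conj(1) + 1*(I)*conj(1) + 1*(-1)*conj(1) + 1*(-I)*conj(1) + 1*(1)*conj(1) + 1*(I)*conj(1) + 1*(-1)*conj(1) + 1*(-I)*conj(1)]
      = (1/8)[(1) + (I) + (-1) + (-I) + (1) + (I) + (-1) + (-I)] = 0/8 = 0
  <chi_2*chi_0, chi_1> = (1/8)[1*(1)*conj(1) + 1*(I)*conj(exp(I*pi/4)) + 1*(-1)*conj(I) + 1*(-I)*conj(exp(3*I*pi/4)) + 1*(1)*conj(-1) + 1*(I)*conj(exp(-3*I*pi/4)) + 1*(-1)*conj(-I) + 1*(-I)*conj(exp(-I*pi/4))]
      = (1/8)[(1) + (exp(I*pi/4)) + (I) + (-exp(-I*pi/4)) + (-1) + (exp(-3*I*pi/4)) + (-I) + (-exp(3*I*pi/4))] = 0/8 = 0
  <chi_2*chi_0, chi_2> = (1/8)[1*(1)*conj(1) + 1*(I)*conj(I) + 1*(-1)*conj(-1) + 1*(-I)*conj(-I) + 1*(1)*conj(1) + 1*(I)*conj(I) + 1*(-1)*conj(-1) + 1*(-I)*conj(-I)]
      = (1/8)[(1) + (1) + (1) + (1) + (1) + (1) + (1) + (1)] = 8/8 = 1
  <chi_2*chi_0, chi_3> = (1/8)[1*(1)*conj(1) + 1*(I)*conj(exp(3*I*pi/4)) + 1*(-1)*conj(-I) + 1*(-I)*conj(exp(I*pi/4)) + 1*(1)*conj(-1) + 1*(I)*conj(exp(-I*pi/4)) + 1*(-1)*conj(I) + 1*(-I)*conj(exp(-3*I*pi/4))]
      = (1/8)[(1) + (exp(-I*pi/4)) + (-I) + (-exp(I*pi/4)) + (-1) + (exp(3*I*pi/4)) + (I) + (-exp(-3*I*pi/4))] = 0/8 = 0
  <chi_2*chi_0, chi_4> = (1/8)[1*(1)*conj(1) + 1*(I)*conj(-1) + 1*(-1)*conj(1) + 1*(-I)*conj(-1) + 1*(1)*conj(1) + 1*(I)*conj(-1) + 1*(-1)*conj(1) + 1*(-I)*conj(-1)]
      = (1/8)[(1) + (-I) + (-1) + (I) + (1) + (-I) + (-1) + (I)] = 0/8 = 0
  <chi_2*chi_0, chi_5> = (1/8)[1*(1)*conj(1) + 1*(I)*conj(exp(-3*I*pi/4)) + 1*(-1)*conj(I) + 1*(-I)*conj(exp(-I*pi/4)) + 1*(1)*conj(-1) + 1*(I)*conj(exp(I*pi/4)) + 1*(-1)*conj(-I) + 1*(-I)*conj(exp(3*I*pi/4))]
      = (1/8)[(1) + (exp(-3*I*pi/4)) + (I) + (-exp(3*I*pi/4)) + (-1) + (exp(I*pi/4)) + (-I) + (-exp(-I*pi/4))] = 0/8 = 0
  <chi_2*chi_0, chi_6> = (1/8)[1*(1)*conj(1) + 1*(I)*conj(-I) + 1*(-1)*conj(-1) + 1*(-I)*conj(I) + 1*(1)*conj(1) + 1*(I)*conj(-I) + 1*(-1)*conj(-1) + 1*(-I)*conj(I)]
      = (1/8)[(1) + (-1) + (1) + (-1) + (1) + (-1) + (1) + (-1)] = 0/8 = 0
  <chi_2*chi_0, chi_7> = (1/8)[1*(1)*conj(1) + 1*(I)*conj(exp(-I*pi/4)) + 1*(-1)*conj(-I) + 1*(-I)*conj(exp(-3*I*pi/4)) + 1*(1)*conj(-1) + 1*(I)*conj(exp(3*I*pi/4)) + 1*(-1)*conj(I) + 1*(-I)*conj(exp(I*pi/4))]
      = (1/8)[(1) + (exp(3*I*pi/4)) + (-I) + (-exp(-3*I*pi/4)) + (-1) + (exp(-I*pi/4)) + (I) + (-exp(I*pi/4))] = 0/8 = 0
(Exp terms are combined using exp(i*s)*conj(exp(i*t)) = exp(i*(s-t)), and sums of them are collapsed using the identity that for every m > 1 the m distinct m-th roots of unity sum to 0, e.g. 1 + exp(2*I*pi/3) + exp(-2*I*pi/3) = 0.)
Hence the multiplicities are chi_2: 1. Dimension check: dim(chi_2)*dim(chi_0) = 1*1 = 1 and sum (mult * dim) = 1*1 = 1.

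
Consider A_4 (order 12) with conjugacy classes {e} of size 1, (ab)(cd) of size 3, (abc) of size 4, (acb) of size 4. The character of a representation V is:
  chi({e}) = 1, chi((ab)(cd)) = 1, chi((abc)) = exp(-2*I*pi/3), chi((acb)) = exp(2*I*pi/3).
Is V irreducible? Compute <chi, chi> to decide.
Irreducible: <chi, chi> = 1.

Why: <chi, chi> = (1/|G|) sum_C |C| * |chi(C)|^2 = (1/12)[1*|1|^2 + 3*|1|^2 + 4*|exp(-2*I*pi/3)|^2 + 4*|exp(2*I*pi/3)|^2]
  = (1/12)[(1) + (3) + (4) + (4)] = 12/12 = 1.
(Exp terms are combined using exp(i*s)*conj(exp(i*t)) = exp(i*(s-t)), and sums of them are collapsed using the identity that for every m > 1 the m distinct m-th roots of unity sum to 0, e.g. 1 + exp(2*I*pi/3) + exp(-2*I*pi/3) = 0.)
A character is irreducible iff <chi, chi> = 1, so this representation is irreducible.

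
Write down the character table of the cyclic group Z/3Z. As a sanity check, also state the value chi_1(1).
Character table of Z/3Z (irreps indexed chi_0,...,chi_2 with chi_k(m) = zeta_3^(k*m), zeta_3 = exp(2*pi*i/3)):
  irrep \ class  {0} (size 1)  {1} (size 1)    {2} (size 1)  
  chi_0          1             1               1             
  chi_1          1             exp(2*I*pi/3)   exp(-2*I*pi/3)
  chi_2          1             exp(-2*I*pi/3)  exp(2*I*pi/3) 

Spot check: chi_1(1) = zeta_3^(1*1) = zeta_3^1 = exp(2*I*pi/3).

Explanation: Z/3Z is abelian, so all 3 irreducible complex representations are 1-dimensional. They are given by chi_k(m) = zeta_3^(k*m) for k = 0,...,2. Row orthogonality: sum_m chi_k(m) conj(chi_l(m)) = 3 * [k = l].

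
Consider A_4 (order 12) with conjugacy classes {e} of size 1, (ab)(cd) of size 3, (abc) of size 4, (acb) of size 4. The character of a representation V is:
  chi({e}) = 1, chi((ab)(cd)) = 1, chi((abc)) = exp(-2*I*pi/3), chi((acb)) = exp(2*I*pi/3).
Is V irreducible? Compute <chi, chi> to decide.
Irreducible: <chi, chi> = 1.

<chi, chi> = (1/|G|) sum_C |C| * |chi(C)|^2 = (1/12)[1*|1|^2 + 3*|1|^2 + 4*|exp(-2*I*pi/3)|^2 + 4*|exp(2*I*pi/3)|^2]
  = (1/12)[(1) + (3) + (4) + (4)] = 12/12 = 1.
(Exp terms are combined using exp(i*s)*conj(exp(i*t)) = exp(i*(s-t)), and sums of them are collapsed using the identity that for every m > 1 the m distinct m-th roots of unity sum to 0, e.g. 1 + exp(2*I*pi/3) + exp(-2*I*pi/3) = 0.)
A character is irreducible iff <chi, chi> = 1, so this representation is irreducible.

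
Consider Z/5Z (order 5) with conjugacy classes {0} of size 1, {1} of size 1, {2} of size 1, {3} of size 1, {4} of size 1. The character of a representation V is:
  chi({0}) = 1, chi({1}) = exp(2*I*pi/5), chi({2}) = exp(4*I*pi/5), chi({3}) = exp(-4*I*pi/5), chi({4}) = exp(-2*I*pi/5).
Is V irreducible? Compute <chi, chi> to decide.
Irreducible: <chi, chi> = 1.

Proof sketch: <chi, chi> = (1/|G|) sum_C |C| * |chi(C)|^2 = (1/5)[1*|1|^2 + 1*|exp(2*I*pi/5)|^2 + 1*|exp(4*I*pi/5)|^2 + 1*|exp(-4*I*pi/5)|^2 + 1*|exp(-2*I*pi/5)|^2]
  = (1/5)[(1) + (1) + (1) + (1) + (1)] = 5/5 = 1.
(Exp terms are combined using exp(i*s)*conj(exp(i*t)) = exp(i*(s-t)), and sums of them are collapsed using the identity that for every m > 1 the m distinct m-th roots of unity sum to 0, e.g. 1 + exp(2*I*pi/3) + exp(-2*I*pi/3) = 0.)
A character is irreducible iff <chi, chi> = 1, so this representation is irreducible.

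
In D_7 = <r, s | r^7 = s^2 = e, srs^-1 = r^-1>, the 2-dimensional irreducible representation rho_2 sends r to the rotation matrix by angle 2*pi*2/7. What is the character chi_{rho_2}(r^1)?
chi_{rho_2}(r^1) = 2*cos(2*pi*2*1/7) = -2*cos(3*pi/7)

rho_2(r^1) is rotation by angle 2*pi*2*1/7, whose trace is 2*cos(2*pi*2*1/7) = -2*cos(3*pi/7).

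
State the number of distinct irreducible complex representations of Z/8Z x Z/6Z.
48

Argument: The number of irreducible complex representations of a finite group equals its number of conjugacy classes. Z/8Z x Z/6Z is abelian of order 48, so every element is its own conjugacy class: 48 classes, so Z/8Z x Z/6Z (order 48) has exactly 48 irreducible complex representations.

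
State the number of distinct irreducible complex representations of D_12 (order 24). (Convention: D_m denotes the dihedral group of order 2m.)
9

Explanation: The number of irreducible complex representations of a finite group equals its number of conjugacy classes. D_12 has 9 conjugacy classes (n/2 + 3 for n even), so D_12 (order 24) has exactly 9 irreducible complex representations.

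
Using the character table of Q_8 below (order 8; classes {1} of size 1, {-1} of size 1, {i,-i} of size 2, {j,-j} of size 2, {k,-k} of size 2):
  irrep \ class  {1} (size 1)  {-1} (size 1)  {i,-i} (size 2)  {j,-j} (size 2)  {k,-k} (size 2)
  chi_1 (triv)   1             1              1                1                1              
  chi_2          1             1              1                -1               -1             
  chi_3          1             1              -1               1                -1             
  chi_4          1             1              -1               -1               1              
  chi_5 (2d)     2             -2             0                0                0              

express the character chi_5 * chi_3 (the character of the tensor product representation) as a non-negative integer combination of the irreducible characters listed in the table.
chi_5 tensor chi_3 = chi_5 (all other irreducibles have multiplicity 0).

Details: The character of a tensor product is the pointwise product (chi_5 * chi_3)(C) = chi_5(C) * chi_3(C):
  {1}: (2)*(1), {-1}: (-2)*(1), {i,-i}: (0)*(-1), {j,-j}: (0)*(1), {k,-k}: (0)*(-1)
so (chi_5 * chi_3) takes values
  {1} -> 2, {-1} -> -2, {i,-i} -> 0, {j,-j} -> 0, {k,-k} -> 0.
Now take the inner product of this character with each irreducible chi from the table, <chi_5*chi_3, chi> = (1/8) sum_C |C| (chi_5*chi_3)(C) conj(chi(C)):
  <chi_5*chi_3, chi_1> = (1/8)[1*(2)*conj(1) + 1*(-2)*conj(1) + 2*(0)*conj(1) + 2*(0)*conj(1) + 2*(0)*conj(1)]
      = (1/8)[(2) + (-2) + (0) + (0) + (0)] = 0/8 = 0
  <chi_5*chi_3, chi_2> = (1/8)[1*(2)*conj(1) + 1*(-2)*conj(1) + 2*(0)*conj(1) + 2*(0)*conj(-1) + 2*(0)*conj(-1)]
      = (1/8)[(2) + (-2) + (0) + (0) + (0)] = 0/8 = 0
  <chi_5*chi_3, chi_3> = (1/8)[1*(2)*conj(1) + 1*(-2)*conj(1) + 2*(0)*conj(-1) + 2*(0)*conj(1) + 2*(0)*conj(-1)]
      = (1/8)[(2) + (-2) + (0) + (0) + (0)] = 0/8 = 0
  <chi_5*chi_3, chi_4> = (1/8)[1*(2)*conj(1) + 1*(-2)*conj(1) + 2*(0)*conj(-1) + 2*(0)*conj(-1) + 2*(0)*conj(1)]
      = (1/8)[(2) + (-2) + (0) + (0) + (0)] = 0/8 = 0
  <chi_5*chi_3, chi_5> = (1/8)[1*(2)*conj(2) + 1*(-2)*conj(-2) + 2*(0)*conj(0) + 2*(0)*conj(0) + 2*(0)*conj(0)]
      = (1/8)[(4) + (4) + (0) + (0) + (0)] = 8/8 = 1
Hence the multiplicities are chi_5: 1. Dimension check: dim(chi_5)*dim(chi_3) = 2*1 = 2 and sum (mult * dim) = 1*2 = 2.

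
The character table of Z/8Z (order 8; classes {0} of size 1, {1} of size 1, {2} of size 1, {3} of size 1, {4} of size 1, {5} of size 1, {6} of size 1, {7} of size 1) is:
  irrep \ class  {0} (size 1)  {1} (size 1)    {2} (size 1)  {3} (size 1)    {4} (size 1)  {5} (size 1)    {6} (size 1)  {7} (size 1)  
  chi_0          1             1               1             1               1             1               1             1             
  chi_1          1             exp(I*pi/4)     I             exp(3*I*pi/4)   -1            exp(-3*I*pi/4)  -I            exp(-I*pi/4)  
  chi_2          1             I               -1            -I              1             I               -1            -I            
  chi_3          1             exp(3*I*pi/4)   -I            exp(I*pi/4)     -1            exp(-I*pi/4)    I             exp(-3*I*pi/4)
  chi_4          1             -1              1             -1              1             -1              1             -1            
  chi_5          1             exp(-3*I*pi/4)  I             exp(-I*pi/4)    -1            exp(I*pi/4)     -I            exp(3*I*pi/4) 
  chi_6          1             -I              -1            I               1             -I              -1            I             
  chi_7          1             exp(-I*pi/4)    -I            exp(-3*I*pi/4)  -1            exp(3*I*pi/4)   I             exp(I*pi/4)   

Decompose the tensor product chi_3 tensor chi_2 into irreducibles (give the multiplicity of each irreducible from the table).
chi_3 tensor chi_2 = chi_5 (all other irreducibles have multiplicity 0).

Justification: The character of a tensor product is the pointwise product (chi_3 * chi_2)(C) = chi_3(C) * chi_2(C):
  {0}: (1)*(1), {1}: (exp(3*I*pi/4))*(I), {2}: (-I)*(-1), {3}: (exp(I*pi/4))*(-I), {4}: (-1)*(1), {5}: (exp(-I*pi/4))*(I), {6}: (I)*(-1), {7}: (exp(-3*I*pi/4))*(-I)
so (chi_3 * chi_2) takes values
  {0} -> 1, {1} -> exp(-3*I*pi/4), {2} -> I, {3} -> -exp(3*I*pi/4), {4} -> -1, {5} -> exp(I*pi/4), {6} -> -I, {7} -> -exp(-I*pi/4).
Now take the inner product of this character with each irreducible chi from the table, <chi_3*chi_2, chi> = (1/8) sum_C |C| (chi_3*chi_2)(C) conj(chi(C)):
  <chi_3*chi_2, chi_0> = (1/8)[1*(1)*conj(1) + 1*(exp(-3*I*pi/4))*conj(1) + 1*(I)*conj(1) + 1*(-exp(3*I*pi/4))*conj(1) + 1*(-1)*conj(1) + 1*(exp(I*pi/4))*conj(1) + 1*(-I)*conj(1) + 1*(-exp(-I*pi/4))*conj(1)]
      = (1/8)[(1) + (exp(-3*I*pi/4)) + (I) + (-exp(3*I*pi/4)) + (-1) + (exp(I*pi/4)) + (-I) + (-exp(-I*pi/4))] = 0/8 = 0
  <chi_3*chi_2, chi_1> = (1/8)[1*(1)*conj(1) + 1*(exp(-3*I*pi/4))*conj(exp(I*pi/4)) + 1*(I)*conj(I) + 1*(-exp(3*I*pi/4))*conj(exp(3*I*pi/4)) + 1*(-1)*conj(-1) + 1*(exp(I*pi/4))*conj(exp(-3*I*pi/4)) + 1*(-I)*conj(-I) + 1*(-exp(-I*pi/4))*conj(exp(-I*pi/4))]
      = (1/8)[(1) + (-1) + (1) + (-1) + (1) + (-1) + (1) + (-1)] = 0/8 = 0
  <chi_3*chi_2, chi_2> = (1/8)[1*(1)*conj(1) + 1*(exp(-3*I*pi/4))*conj(I) + 1*(I)*conj(-1) + 1*(-exp(3*I*pi/4))*conj(-I) + 1*(-1)*conj(1) + 1*(exp(I*pi/4))*conj(I) + 1*(-I)*conj(-1) + 1*(-exp(-I*pi/4))*conj(-I)]
      = (1/8)[(1) + (-exp(-I*pi/4)) + (-I) + (-exp(-3*I*pi/4)) + (-1) + (-exp(3*I*pi/4)) + (I) + (-exp(I*pi/4))] = 0/8 = 0
  <chi_3*chi_2, chi_3> = (1/8)[1*(1)*conj(1) + 1*(exp(-3*I*pi/4))*conj(exp(3*I*pi/4)) + 1*(I)*conj(-I) + 1*(-exp(3*I*pi/4))*conj(exp(I*pi/4)) + 1*(-1)*conj(-1) + 1*(exp(I*pi/4))*conj(exp(-I*pi/4)) + 1*(-I)*conj(I) + 1*(-exp(-I*pi/4))*conj(exp(-3*I*pi/4))]
      = (1/8)[(1) + (I) + (-1) + (-I) + (1) + (I) + (-1) + (-I)] = 0/8 = 0
  <chi_3*chi_2, chi_4> = (1/8)[1*(1)*conj(1) + 1*(exp(-3*I*pi/4))*conj(-1) + 1*(I)*conj(1) + 1*(-exp(3*I*pi/4))*conj(-1) + 1*(-1)*conj(1) + 1*(exp(I*pi/4))*conj(-1) + 1*(-I)*conj(1) + 1*(-exp(-I*pi/4))*conj(-1)]
      = (1/8)[(1) + (-exp(-3*I*pi/4)) + (I) + (exp(3*I*pi/4)) + (-1) + (-exp(I*pi/4)) + (-I) + (exp(-I*pi/4))] = 0/8 = 0
  <chi_3*chi_2, chi_5> = (1/8)[1*(1)*conj(1) + 1*(exp(-3*I*pi/4))*conj(exp(-3*I*pi/4)) + 1*(I)*conj(I) + 1*(-exp(3*I*pi/4))*conj(exp(-I*pi/4)) + 1*(-1)*conj(-1) + 1*(exp(I*pi/4))*conj(exp(I*pi/4)) + 1*(-I)*conj(-I) + 1*(-exp(-I*pi/4))*conj(exp(3*I*pi/4))]
      = (1/8)[(1) + (1) + (1) + (1) + (1) + (1) + (1) + (1)] = 8/8 = 1
  <chi_3*chi_2, chi_6> = (1/8)[1*(1)*conj(1) + 1*(exp(-3*I*pi/4))*conj(-I) + 1*(I)*conj(-1) + 1*(-exp(3*I*pi/4))*conj(I) + 1*(-1)*conj(1) + 1*(exp(I*pi/4))*conj(-I) + 1*(-I)*conj(-1) + 1*(-exp(-I*pi/4))*conj(I)]
      = (1/8)[(1) + (exp(-I*pi/4)) + (-I) + (exp(-3*I*pi/4)) + (-1) + (exp(3*I*pi/4)) + (I) + (exp(I*pi/4))] = 0/8 = 0
  <chi_3*chi_2, chi_7> = (1/8)[1*(1)*conj(1) + 1*(exp(-3*I*pi/4))*conj(exp(-I*pi/4)) + 1*(I)*conj(-I) + 1*(-exp(3*I*pi/4))*conj(exp(-3*I*pi/4)) + 1*(-1)*conj(-1) + 1*(exp(I*pi/4))*conj(exp(3*I*pi/4)) + 1*(-I)*conj(I) + 1*(-exp(-I*pi/4))*conj(exp(I*pi/4))]
      = (1/8)[(1) + (-I) + (-1) + (I) + (1) + (-I) + (-1) + (I)] = 0/8 = 0
(Exp terms are combined using exp(i*s)*conj(exp(i*t)) = exp(i*(s-t)), and sums of them are collapsed using the identity that for every m > 1 the m distinct m-th roots of unity sum to 0, e.g. 1 + exp(2*I*pi/3) + exp(-2*I*pi/3) = 0.)
Hence the multiplicities are chi_5: 1. Dimension check: dim(chi_3)*dim(chi_2) = 1*1 = 1 and sum (mult * dim) = 1*1 = 1.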